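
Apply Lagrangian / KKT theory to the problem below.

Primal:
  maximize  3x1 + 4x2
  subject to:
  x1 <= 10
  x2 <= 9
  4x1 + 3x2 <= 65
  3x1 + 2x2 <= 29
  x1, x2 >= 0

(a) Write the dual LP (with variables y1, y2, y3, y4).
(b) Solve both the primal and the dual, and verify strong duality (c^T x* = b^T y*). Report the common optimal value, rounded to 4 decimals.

The standard primal-dual pair for 'max c^T x s.t. A x <= b, x >= 0' is:
  Dual:  min b^T y  s.t.  A^T y >= c,  y >= 0.

So the dual LP is:
  minimize  10y1 + 9y2 + 65y3 + 29y4
  subject to:
    y1 + 4y3 + 3y4 >= 3
    y2 + 3y3 + 2y4 >= 4
    y1, y2, y3, y4 >= 0

Solving the primal: x* = (3.6667, 9).
  primal value c^T x* = 47.
Solving the dual: y* = (0, 2, 0, 1).
  dual value b^T y* = 47.
Strong duality: c^T x* = b^T y*. Confirmed.

47


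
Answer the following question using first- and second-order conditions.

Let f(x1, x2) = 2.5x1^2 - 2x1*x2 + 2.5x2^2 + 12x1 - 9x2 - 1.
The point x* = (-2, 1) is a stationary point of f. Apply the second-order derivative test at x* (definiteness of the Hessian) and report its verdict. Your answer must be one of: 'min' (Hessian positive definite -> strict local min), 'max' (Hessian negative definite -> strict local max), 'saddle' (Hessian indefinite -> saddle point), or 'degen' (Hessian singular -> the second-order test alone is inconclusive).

Compute the Hessian H = grad^2 f:
  H = [[5, -2], [-2, 5]]
Verify stationarity: grad f(x*) = H x* + g = (0, 0).
Eigenvalues of H: 3, 7.
Both eigenvalues > 0, so H is positive definite -> x* is a strict local min.

min


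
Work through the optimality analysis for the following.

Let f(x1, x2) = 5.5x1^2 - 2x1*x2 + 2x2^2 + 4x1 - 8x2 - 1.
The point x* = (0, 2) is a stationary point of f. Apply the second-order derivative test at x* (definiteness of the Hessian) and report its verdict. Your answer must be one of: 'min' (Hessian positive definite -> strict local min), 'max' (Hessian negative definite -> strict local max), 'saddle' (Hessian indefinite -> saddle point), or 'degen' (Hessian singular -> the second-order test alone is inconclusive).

Compute the Hessian H = grad^2 f:
  H = [[11, -2], [-2, 4]]
Verify stationarity: grad f(x*) = H x* + g = (0, 0).
Eigenvalues of H: 3.4689, 11.5311.
Both eigenvalues > 0, so H is positive definite -> x* is a strict local min.

min


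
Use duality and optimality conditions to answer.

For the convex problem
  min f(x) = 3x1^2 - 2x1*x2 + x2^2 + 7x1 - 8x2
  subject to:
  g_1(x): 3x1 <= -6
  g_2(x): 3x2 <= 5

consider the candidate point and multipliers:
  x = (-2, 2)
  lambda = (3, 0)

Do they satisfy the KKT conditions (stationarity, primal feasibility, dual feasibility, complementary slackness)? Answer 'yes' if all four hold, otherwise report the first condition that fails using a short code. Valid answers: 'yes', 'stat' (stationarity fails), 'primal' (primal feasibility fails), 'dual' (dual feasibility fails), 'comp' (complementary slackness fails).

Gradient of f: grad f(x) = Q x + c = (-9, 0)
Constraint values g_i(x) = a_i^T x - b_i:
  g_1((-2, 2)) = 0
  g_2((-2, 2)) = 1
Stationarity residual: grad f(x) + sum_i lambda_i a_i = (0, 0)
  -> stationarity OK
Primal feasibility (all g_i <= 0): FAILS
Dual feasibility (all lambda_i >= 0): OK
Complementary slackness (lambda_i * g_i(x) = 0 for all i): OK

Verdict: the first failing condition is primal_feasibility -> primal.

primal


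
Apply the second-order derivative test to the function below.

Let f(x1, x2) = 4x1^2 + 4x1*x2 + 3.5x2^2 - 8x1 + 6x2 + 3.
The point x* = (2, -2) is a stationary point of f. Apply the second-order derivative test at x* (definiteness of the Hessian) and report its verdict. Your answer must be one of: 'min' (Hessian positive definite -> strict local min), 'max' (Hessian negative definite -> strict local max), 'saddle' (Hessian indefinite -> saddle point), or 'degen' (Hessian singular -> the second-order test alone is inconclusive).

Compute the Hessian H = grad^2 f:
  H = [[8, 4], [4, 7]]
Verify stationarity: grad f(x*) = H x* + g = (0, 0).
Eigenvalues of H: 3.4689, 11.5311.
Both eigenvalues > 0, so H is positive definite -> x* is a strict local min.

min


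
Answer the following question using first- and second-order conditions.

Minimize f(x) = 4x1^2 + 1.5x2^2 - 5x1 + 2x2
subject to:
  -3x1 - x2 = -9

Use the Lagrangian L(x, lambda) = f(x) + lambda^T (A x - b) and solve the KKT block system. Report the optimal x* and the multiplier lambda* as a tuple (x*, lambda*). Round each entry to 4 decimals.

Form the Lagrangian:
  L(x, lambda) = (1/2) x^T Q x + c^T x + lambda^T (A x - b)
Stationarity (grad_x L = 0): Q x + c + A^T lambda = 0.
Primal feasibility: A x = b.

This gives the KKT block system:
  [ Q   A^T ] [ x     ]   [-c ]
  [ A    0  ] [ lambda ] = [ b ]

Solving the linear system:
  x*      = (2.6286, 1.1143)
  lambda* = (5.3429)
  f(x*)   = 18.5857

x* = (2.6286, 1.1143), lambda* = (5.3429)


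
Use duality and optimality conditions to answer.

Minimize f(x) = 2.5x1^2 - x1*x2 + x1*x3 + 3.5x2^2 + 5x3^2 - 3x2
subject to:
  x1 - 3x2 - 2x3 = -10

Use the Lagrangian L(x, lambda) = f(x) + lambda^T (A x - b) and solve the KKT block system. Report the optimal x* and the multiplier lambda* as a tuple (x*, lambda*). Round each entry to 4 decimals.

Form the Lagrangian:
  L(x, lambda) = (1/2) x^T Q x + c^T x + lambda^T (A x - b)
Stationarity (grad_x L = 0): Q x + c + A^T lambda = 0.
Primal feasibility: A x = b.

This gives the KKT block system:
  [ Q   A^T ] [ x     ]   [-c ]
  [ A    0  ] [ lambda ] = [ b ]

Solving the linear system:
  x*      = (-0.6965, 2.408, 1.0398)
  lambda* = (4.8507)
  f(x*)   = 20.6418

x* = (-0.6965, 2.408, 1.0398), lambda* = (4.8507)


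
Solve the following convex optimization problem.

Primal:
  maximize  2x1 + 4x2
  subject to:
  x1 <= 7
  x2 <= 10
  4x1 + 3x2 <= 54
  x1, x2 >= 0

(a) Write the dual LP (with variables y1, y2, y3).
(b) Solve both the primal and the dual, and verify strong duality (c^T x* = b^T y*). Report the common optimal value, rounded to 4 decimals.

The standard primal-dual pair for 'max c^T x s.t. A x <= b, x >= 0' is:
  Dual:  min b^T y  s.t.  A^T y >= c,  y >= 0.

So the dual LP is:
  minimize  7y1 + 10y2 + 54y3
  subject to:
    y1 + 4y3 >= 2
    y2 + 3y3 >= 4
    y1, y2, y3 >= 0

Solving the primal: x* = (6, 10).
  primal value c^T x* = 52.
Solving the dual: y* = (0, 2.5, 0.5).
  dual value b^T y* = 52.
Strong duality: c^T x* = b^T y*. Confirmed.

52


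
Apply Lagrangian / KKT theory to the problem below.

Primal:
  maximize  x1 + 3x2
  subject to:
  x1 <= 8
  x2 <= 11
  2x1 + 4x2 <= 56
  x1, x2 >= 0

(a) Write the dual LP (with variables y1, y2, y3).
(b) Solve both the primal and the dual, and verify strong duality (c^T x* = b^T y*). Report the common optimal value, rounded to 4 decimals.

The standard primal-dual pair for 'max c^T x s.t. A x <= b, x >= 0' is:
  Dual:  min b^T y  s.t.  A^T y >= c,  y >= 0.

So the dual LP is:
  minimize  8y1 + 11y2 + 56y3
  subject to:
    y1 + 2y3 >= 1
    y2 + 4y3 >= 3
    y1, y2, y3 >= 0

Solving the primal: x* = (6, 11).
  primal value c^T x* = 39.
Solving the dual: y* = (0, 1, 0.5).
  dual value b^T y* = 39.
Strong duality: c^T x* = b^T y*. Confirmed.

39


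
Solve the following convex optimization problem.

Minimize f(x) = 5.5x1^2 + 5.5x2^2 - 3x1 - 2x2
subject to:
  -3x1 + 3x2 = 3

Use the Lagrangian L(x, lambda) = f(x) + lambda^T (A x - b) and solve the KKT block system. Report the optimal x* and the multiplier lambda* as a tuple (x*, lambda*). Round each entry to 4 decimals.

Form the Lagrangian:
  L(x, lambda) = (1/2) x^T Q x + c^T x + lambda^T (A x - b)
Stationarity (grad_x L = 0): Q x + c + A^T lambda = 0.
Primal feasibility: A x = b.

This gives the KKT block system:
  [ Q   A^T ] [ x     ]   [-c ]
  [ A    0  ] [ lambda ] = [ b ]

Solving the linear system:
  x*      = (-0.2727, 0.7273)
  lambda* = (-2)
  f(x*)   = 2.6818

x* = (-0.2727, 0.7273), lambda* = (-2)


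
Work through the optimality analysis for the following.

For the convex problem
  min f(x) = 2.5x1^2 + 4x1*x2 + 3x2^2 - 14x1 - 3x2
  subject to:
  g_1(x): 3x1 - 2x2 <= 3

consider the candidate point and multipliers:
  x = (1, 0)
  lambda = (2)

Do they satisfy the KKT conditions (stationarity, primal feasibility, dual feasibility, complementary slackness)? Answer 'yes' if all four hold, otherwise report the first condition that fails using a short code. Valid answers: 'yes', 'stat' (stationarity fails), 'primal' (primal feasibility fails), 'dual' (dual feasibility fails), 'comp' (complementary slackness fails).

Gradient of f: grad f(x) = Q x + c = (-9, 1)
Constraint values g_i(x) = a_i^T x - b_i:
  g_1((1, 0)) = 0
Stationarity residual: grad f(x) + sum_i lambda_i a_i = (-3, -3)
  -> stationarity FAILS
Primal feasibility (all g_i <= 0): OK
Dual feasibility (all lambda_i >= 0): OK
Complementary slackness (lambda_i * g_i(x) = 0 for all i): OK

Verdict: the first failing condition is stationarity -> stat.

stat


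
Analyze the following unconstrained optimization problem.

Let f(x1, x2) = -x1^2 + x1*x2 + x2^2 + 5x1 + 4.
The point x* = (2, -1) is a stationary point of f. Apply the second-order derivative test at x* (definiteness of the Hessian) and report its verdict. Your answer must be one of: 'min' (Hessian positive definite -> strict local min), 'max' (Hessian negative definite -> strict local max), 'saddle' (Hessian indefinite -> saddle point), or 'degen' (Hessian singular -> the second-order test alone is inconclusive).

Compute the Hessian H = grad^2 f:
  H = [[-2, 1], [1, 2]]
Verify stationarity: grad f(x*) = H x* + g = (0, 0).
Eigenvalues of H: -2.2361, 2.2361.
Eigenvalues have mixed signs, so H is indefinite -> x* is a saddle point.

saddle


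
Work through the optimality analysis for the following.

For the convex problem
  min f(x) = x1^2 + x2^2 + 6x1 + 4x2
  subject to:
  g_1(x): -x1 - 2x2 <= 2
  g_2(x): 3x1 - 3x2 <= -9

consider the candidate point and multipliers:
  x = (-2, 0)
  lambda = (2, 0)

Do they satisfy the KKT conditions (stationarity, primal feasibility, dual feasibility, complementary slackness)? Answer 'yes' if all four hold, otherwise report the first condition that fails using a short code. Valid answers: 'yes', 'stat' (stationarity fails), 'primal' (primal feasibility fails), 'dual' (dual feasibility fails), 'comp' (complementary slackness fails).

Gradient of f: grad f(x) = Q x + c = (2, 4)
Constraint values g_i(x) = a_i^T x - b_i:
  g_1((-2, 0)) = 0
  g_2((-2, 0)) = 3
Stationarity residual: grad f(x) + sum_i lambda_i a_i = (0, 0)
  -> stationarity OK
Primal feasibility (all g_i <= 0): FAILS
Dual feasibility (all lambda_i >= 0): OK
Complementary slackness (lambda_i * g_i(x) = 0 for all i): OK

Verdict: the first failing condition is primal_feasibility -> primal.

primal


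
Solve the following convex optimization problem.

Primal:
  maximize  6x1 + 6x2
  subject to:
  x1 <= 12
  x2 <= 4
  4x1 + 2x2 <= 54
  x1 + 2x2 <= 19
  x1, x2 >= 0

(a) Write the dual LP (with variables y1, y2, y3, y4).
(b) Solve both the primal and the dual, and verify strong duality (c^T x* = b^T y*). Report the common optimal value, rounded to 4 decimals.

The standard primal-dual pair for 'max c^T x s.t. A x <= b, x >= 0' is:
  Dual:  min b^T y  s.t.  A^T y >= c,  y >= 0.

So the dual LP is:
  minimize  12y1 + 4y2 + 54y3 + 19y4
  subject to:
    y1 + 4y3 + y4 >= 6
    y2 + 2y3 + 2y4 >= 6
    y1, y2, y3, y4 >= 0

Solving the primal: x* = (11.6667, 3.6667).
  primal value c^T x* = 92.
Solving the dual: y* = (0, 0, 1, 2).
  dual value b^T y* = 92.
Strong duality: c^T x* = b^T y*. Confirmed.

92


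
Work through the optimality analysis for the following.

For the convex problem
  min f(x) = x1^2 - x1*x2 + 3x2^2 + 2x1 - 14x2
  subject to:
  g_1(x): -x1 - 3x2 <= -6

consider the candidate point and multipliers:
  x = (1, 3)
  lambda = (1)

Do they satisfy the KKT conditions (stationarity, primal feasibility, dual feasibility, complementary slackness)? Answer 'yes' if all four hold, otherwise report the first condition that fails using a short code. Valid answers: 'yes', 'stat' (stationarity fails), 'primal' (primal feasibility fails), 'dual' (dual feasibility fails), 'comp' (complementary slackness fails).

Gradient of f: grad f(x) = Q x + c = (1, 3)
Constraint values g_i(x) = a_i^T x - b_i:
  g_1((1, 3)) = -4
Stationarity residual: grad f(x) + sum_i lambda_i a_i = (0, 0)
  -> stationarity OK
Primal feasibility (all g_i <= 0): OK
Dual feasibility (all lambda_i >= 0): OK
Complementary slackness (lambda_i * g_i(x) = 0 for all i): FAILS

Verdict: the first failing condition is complementary_slackness -> comp.

comp


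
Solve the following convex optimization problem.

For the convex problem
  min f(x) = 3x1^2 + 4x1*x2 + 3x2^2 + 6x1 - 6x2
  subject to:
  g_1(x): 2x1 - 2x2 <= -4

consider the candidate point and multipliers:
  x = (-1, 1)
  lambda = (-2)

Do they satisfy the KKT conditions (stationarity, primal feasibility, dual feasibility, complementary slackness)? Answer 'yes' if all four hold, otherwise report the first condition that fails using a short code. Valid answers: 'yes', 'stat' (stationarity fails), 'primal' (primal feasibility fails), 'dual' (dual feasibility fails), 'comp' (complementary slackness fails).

Gradient of f: grad f(x) = Q x + c = (4, -4)
Constraint values g_i(x) = a_i^T x - b_i:
  g_1((-1, 1)) = 0
Stationarity residual: grad f(x) + sum_i lambda_i a_i = (0, 0)
  -> stationarity OK
Primal feasibility (all g_i <= 0): OK
Dual feasibility (all lambda_i >= 0): FAILS
Complementary slackness (lambda_i * g_i(x) = 0 for all i): OK

Verdict: the first failing condition is dual_feasibility -> dual.

dual


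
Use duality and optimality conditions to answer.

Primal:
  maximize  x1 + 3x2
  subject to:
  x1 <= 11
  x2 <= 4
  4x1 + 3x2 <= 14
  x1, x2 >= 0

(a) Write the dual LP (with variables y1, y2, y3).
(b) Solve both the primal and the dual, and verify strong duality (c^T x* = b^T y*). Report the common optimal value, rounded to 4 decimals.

The standard primal-dual pair for 'max c^T x s.t. A x <= b, x >= 0' is:
  Dual:  min b^T y  s.t.  A^T y >= c,  y >= 0.

So the dual LP is:
  minimize  11y1 + 4y2 + 14y3
  subject to:
    y1 + 4y3 >= 1
    y2 + 3y3 >= 3
    y1, y2, y3 >= 0

Solving the primal: x* = (0.5, 4).
  primal value c^T x* = 12.5.
Solving the dual: y* = (0, 2.25, 0.25).
  dual value b^T y* = 12.5.
Strong duality: c^T x* = b^T y*. Confirmed.

12.5


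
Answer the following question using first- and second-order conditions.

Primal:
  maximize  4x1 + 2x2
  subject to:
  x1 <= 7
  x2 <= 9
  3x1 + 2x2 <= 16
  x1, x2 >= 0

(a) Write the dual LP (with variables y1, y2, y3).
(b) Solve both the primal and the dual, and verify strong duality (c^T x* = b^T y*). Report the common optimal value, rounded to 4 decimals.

The standard primal-dual pair for 'max c^T x s.t. A x <= b, x >= 0' is:
  Dual:  min b^T y  s.t.  A^T y >= c,  y >= 0.

So the dual LP is:
  minimize  7y1 + 9y2 + 16y3
  subject to:
    y1 + 3y3 >= 4
    y2 + 2y3 >= 2
    y1, y2, y3 >= 0

Solving the primal: x* = (5.3333, 0).
  primal value c^T x* = 21.3333.
Solving the dual: y* = (0, 0, 1.3333).
  dual value b^T y* = 21.3333.
Strong duality: c^T x* = b^T y*. Confirmed.

21.3333


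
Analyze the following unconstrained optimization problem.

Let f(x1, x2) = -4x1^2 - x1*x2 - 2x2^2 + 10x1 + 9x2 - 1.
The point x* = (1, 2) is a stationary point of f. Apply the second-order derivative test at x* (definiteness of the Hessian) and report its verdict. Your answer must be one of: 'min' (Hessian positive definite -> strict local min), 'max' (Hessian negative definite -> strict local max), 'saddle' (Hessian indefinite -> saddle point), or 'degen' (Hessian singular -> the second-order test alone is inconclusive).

Compute the Hessian H = grad^2 f:
  H = [[-8, -1], [-1, -4]]
Verify stationarity: grad f(x*) = H x* + g = (0, 0).
Eigenvalues of H: -8.2361, -3.7639.
Both eigenvalues < 0, so H is negative definite -> x* is a strict local max.

max


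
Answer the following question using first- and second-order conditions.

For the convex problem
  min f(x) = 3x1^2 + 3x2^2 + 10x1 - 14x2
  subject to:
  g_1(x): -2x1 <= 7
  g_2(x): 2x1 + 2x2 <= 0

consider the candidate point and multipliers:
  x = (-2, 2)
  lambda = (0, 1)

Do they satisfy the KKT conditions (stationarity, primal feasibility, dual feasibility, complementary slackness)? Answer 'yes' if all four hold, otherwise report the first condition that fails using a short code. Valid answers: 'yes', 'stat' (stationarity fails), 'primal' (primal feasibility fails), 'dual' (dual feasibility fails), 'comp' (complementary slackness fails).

Gradient of f: grad f(x) = Q x + c = (-2, -2)
Constraint values g_i(x) = a_i^T x - b_i:
  g_1((-2, 2)) = -3
  g_2((-2, 2)) = 0
Stationarity residual: grad f(x) + sum_i lambda_i a_i = (0, 0)
  -> stationarity OK
Primal feasibility (all g_i <= 0): OK
Dual feasibility (all lambda_i >= 0): OK
Complementary slackness (lambda_i * g_i(x) = 0 for all i): OK

Verdict: yes, KKT holds.

yes


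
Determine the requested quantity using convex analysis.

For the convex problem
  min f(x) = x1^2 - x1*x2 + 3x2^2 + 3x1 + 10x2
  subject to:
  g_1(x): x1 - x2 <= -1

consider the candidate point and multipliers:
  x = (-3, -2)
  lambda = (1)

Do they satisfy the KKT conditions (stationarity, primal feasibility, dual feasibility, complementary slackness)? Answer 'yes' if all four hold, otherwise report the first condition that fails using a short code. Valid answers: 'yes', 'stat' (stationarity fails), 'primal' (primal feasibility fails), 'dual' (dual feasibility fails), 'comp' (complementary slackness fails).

Gradient of f: grad f(x) = Q x + c = (-1, 1)
Constraint values g_i(x) = a_i^T x - b_i:
  g_1((-3, -2)) = 0
Stationarity residual: grad f(x) + sum_i lambda_i a_i = (0, 0)
  -> stationarity OK
Primal feasibility (all g_i <= 0): OK
Dual feasibility (all lambda_i >= 0): OK
Complementary slackness (lambda_i * g_i(x) = 0 for all i): OK

Verdict: yes, KKT holds.

yes


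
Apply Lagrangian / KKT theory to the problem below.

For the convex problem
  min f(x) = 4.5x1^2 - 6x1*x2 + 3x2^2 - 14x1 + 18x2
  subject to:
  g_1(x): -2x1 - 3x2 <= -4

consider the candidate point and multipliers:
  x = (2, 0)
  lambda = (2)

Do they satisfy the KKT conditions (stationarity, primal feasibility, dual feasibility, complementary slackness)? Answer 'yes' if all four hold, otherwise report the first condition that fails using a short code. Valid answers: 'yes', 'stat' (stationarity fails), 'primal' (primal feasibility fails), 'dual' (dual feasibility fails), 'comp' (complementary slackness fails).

Gradient of f: grad f(x) = Q x + c = (4, 6)
Constraint values g_i(x) = a_i^T x - b_i:
  g_1((2, 0)) = 0
Stationarity residual: grad f(x) + sum_i lambda_i a_i = (0, 0)
  -> stationarity OK
Primal feasibility (all g_i <= 0): OK
Dual feasibility (all lambda_i >= 0): OK
Complementary slackness (lambda_i * g_i(x) = 0 for all i): OK

Verdict: yes, KKT holds.

yes


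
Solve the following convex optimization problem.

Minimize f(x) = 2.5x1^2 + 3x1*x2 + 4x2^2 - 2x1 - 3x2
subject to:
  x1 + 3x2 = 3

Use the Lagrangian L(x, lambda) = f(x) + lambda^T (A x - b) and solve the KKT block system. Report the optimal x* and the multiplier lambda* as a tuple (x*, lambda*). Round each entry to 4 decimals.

Form the Lagrangian:
  L(x, lambda) = (1/2) x^T Q x + c^T x + lambda^T (A x - b)
Stationarity (grad_x L = 0): Q x + c + A^T lambda = 0.
Primal feasibility: A x = b.

This gives the KKT block system:
  [ Q   A^T ] [ x     ]   [-c ]
  [ A    0  ] [ lambda ] = [ b ]

Solving the linear system:
  x*      = (0.1714, 0.9429)
  lambda* = (-1.6857)
  f(x*)   = 0.9429

x* = (0.1714, 0.9429), lambda* = (-1.6857)


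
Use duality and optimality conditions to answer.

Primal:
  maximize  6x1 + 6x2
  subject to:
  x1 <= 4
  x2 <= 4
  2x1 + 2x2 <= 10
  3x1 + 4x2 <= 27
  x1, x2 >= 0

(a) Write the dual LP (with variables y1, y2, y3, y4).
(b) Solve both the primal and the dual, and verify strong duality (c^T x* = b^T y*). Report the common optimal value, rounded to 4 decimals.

The standard primal-dual pair for 'max c^T x s.t. A x <= b, x >= 0' is:
  Dual:  min b^T y  s.t.  A^T y >= c,  y >= 0.

So the dual LP is:
  minimize  4y1 + 4y2 + 10y3 + 27y4
  subject to:
    y1 + 2y3 + 3y4 >= 6
    y2 + 2y3 + 4y4 >= 6
    y1, y2, y3, y4 >= 0

Solving the primal: x* = (4, 1).
  primal value c^T x* = 30.
Solving the dual: y* = (0, 0, 3, 0).
  dual value b^T y* = 30.
Strong duality: c^T x* = b^T y*. Confirmed.

30


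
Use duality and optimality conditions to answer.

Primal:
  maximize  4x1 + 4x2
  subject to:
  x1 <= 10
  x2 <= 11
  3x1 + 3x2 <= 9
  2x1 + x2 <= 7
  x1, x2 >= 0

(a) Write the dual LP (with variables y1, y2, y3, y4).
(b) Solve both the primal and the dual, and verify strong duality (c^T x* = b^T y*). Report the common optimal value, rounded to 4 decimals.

The standard primal-dual pair for 'max c^T x s.t. A x <= b, x >= 0' is:
  Dual:  min b^T y  s.t.  A^T y >= c,  y >= 0.

So the dual LP is:
  minimize  10y1 + 11y2 + 9y3 + 7y4
  subject to:
    y1 + 3y3 + 2y4 >= 4
    y2 + 3y3 + y4 >= 4
    y1, y2, y3, y4 >= 0

Solving the primal: x* = (3, 0).
  primal value c^T x* = 12.
Solving the dual: y* = (0, 0, 1.3333, 0).
  dual value b^T y* = 12.
Strong duality: c^T x* = b^T y*. Confirmed.

12


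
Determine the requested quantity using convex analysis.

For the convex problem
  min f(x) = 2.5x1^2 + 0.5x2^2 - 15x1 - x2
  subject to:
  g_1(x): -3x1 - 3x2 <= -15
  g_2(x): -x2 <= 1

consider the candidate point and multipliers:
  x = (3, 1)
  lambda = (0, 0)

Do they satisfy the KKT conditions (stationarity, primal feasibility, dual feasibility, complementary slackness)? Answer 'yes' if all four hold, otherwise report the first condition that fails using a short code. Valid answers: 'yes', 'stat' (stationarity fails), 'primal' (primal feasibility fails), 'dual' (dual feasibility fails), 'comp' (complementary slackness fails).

Gradient of f: grad f(x) = Q x + c = (0, 0)
Constraint values g_i(x) = a_i^T x - b_i:
  g_1((3, 1)) = 3
  g_2((3, 1)) = -2
Stationarity residual: grad f(x) + sum_i lambda_i a_i = (0, 0)
  -> stationarity OK
Primal feasibility (all g_i <= 0): FAILS
Dual feasibility (all lambda_i >= 0): OK
Complementary slackness (lambda_i * g_i(x) = 0 for all i): OK

Verdict: the first failing condition is primal_feasibility -> primal.

primal


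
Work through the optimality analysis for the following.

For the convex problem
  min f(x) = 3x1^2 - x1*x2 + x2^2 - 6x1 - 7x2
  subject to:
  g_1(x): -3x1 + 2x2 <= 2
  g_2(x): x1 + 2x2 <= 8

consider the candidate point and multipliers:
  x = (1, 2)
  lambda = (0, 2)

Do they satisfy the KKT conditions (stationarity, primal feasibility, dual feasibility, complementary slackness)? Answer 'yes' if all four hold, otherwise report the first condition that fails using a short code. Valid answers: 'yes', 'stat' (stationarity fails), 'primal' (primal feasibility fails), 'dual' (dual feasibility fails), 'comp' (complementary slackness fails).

Gradient of f: grad f(x) = Q x + c = (-2, -4)
Constraint values g_i(x) = a_i^T x - b_i:
  g_1((1, 2)) = -1
  g_2((1, 2)) = -3
Stationarity residual: grad f(x) + sum_i lambda_i a_i = (0, 0)
  -> stationarity OK
Primal feasibility (all g_i <= 0): OK
Dual feasibility (all lambda_i >= 0): OK
Complementary slackness (lambda_i * g_i(x) = 0 for all i): FAILS

Verdict: the first failing condition is complementary_slackness -> comp.

comp


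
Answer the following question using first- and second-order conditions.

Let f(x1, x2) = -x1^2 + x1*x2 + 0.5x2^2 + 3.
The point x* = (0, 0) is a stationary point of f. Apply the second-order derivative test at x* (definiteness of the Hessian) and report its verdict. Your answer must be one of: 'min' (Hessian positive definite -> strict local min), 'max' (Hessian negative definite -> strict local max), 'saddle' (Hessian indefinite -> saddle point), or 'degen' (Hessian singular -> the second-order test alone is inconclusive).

Compute the Hessian H = grad^2 f:
  H = [[-2, 1], [1, 1]]
Verify stationarity: grad f(x*) = H x* + g = (0, 0).
Eigenvalues of H: -2.3028, 1.3028.
Eigenvalues have mixed signs, so H is indefinite -> x* is a saddle point.

saddle


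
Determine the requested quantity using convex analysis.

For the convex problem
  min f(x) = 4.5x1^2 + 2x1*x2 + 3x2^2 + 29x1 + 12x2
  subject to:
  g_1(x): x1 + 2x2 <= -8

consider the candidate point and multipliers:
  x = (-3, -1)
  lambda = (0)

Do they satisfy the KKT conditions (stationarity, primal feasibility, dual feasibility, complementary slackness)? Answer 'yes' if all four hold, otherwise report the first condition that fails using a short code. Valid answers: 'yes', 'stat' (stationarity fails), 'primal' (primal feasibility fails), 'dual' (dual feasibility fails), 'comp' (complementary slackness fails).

Gradient of f: grad f(x) = Q x + c = (0, 0)
Constraint values g_i(x) = a_i^T x - b_i:
  g_1((-3, -1)) = 3
Stationarity residual: grad f(x) + sum_i lambda_i a_i = (0, 0)
  -> stationarity OK
Primal feasibility (all g_i <= 0): FAILS
Dual feasibility (all lambda_i >= 0): OK
Complementary slackness (lambda_i * g_i(x) = 0 for all i): OK

Verdict: the first failing condition is primal_feasibility -> primal.

primal


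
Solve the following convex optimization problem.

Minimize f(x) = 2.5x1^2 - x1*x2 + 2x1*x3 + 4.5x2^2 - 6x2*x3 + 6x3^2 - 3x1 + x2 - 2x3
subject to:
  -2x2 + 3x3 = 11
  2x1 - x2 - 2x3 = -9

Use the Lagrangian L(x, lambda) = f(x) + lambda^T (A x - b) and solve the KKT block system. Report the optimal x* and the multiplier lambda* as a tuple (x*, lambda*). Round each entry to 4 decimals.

Form the Lagrangian:
  L(x, lambda) = (1/2) x^T Q x + c^T x + lambda^T (A x - b)
Stationarity (grad_x L = 0): Q x + c + A^T lambda = 0.
Primal feasibility: A x = b.

This gives the KKT block system:
  [ Q   A^T ] [ x     ]   [-c ]
  [ A    0  ] [ lambda ] = [ b ]

Solving the linear system:
  x*      = (-1.4132, -0.497, 3.3353)
  lambda* = (-11.7605, 1.4491)
  f(x*)   = 69.7395

x* = (-1.4132, -0.497, 3.3353), lambda* = (-11.7605, 1.4491)


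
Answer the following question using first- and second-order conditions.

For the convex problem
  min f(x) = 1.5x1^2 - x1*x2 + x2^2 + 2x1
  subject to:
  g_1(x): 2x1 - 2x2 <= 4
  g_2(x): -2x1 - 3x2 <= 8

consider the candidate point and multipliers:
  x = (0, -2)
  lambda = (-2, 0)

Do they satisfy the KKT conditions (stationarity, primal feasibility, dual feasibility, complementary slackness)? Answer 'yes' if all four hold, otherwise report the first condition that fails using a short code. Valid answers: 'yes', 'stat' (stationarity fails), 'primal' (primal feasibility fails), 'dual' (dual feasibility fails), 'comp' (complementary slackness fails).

Gradient of f: grad f(x) = Q x + c = (4, -4)
Constraint values g_i(x) = a_i^T x - b_i:
  g_1((0, -2)) = 0
  g_2((0, -2)) = -2
Stationarity residual: grad f(x) + sum_i lambda_i a_i = (0, 0)
  -> stationarity OK
Primal feasibility (all g_i <= 0): OK
Dual feasibility (all lambda_i >= 0): FAILS
Complementary slackness (lambda_i * g_i(x) = 0 for all i): OK

Verdict: the first failing condition is dual_feasibility -> dual.

dual


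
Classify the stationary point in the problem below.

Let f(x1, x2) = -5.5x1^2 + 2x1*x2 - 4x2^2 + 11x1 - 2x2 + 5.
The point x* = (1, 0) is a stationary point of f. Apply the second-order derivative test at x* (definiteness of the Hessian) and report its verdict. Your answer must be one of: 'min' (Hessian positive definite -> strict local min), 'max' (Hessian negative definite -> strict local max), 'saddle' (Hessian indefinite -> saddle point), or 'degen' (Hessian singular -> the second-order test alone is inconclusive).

Compute the Hessian H = grad^2 f:
  H = [[-11, 2], [2, -8]]
Verify stationarity: grad f(x*) = H x* + g = (0, 0).
Eigenvalues of H: -12, -7.
Both eigenvalues < 0, so H is negative definite -> x* is a strict local max.

max


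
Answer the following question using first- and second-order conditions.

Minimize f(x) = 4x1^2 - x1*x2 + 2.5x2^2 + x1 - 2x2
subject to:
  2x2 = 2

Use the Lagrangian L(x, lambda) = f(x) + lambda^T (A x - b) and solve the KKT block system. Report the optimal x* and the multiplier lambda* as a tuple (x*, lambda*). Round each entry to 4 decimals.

Form the Lagrangian:
  L(x, lambda) = (1/2) x^T Q x + c^T x + lambda^T (A x - b)
Stationarity (grad_x L = 0): Q x + c + A^T lambda = 0.
Primal feasibility: A x = b.

This gives the KKT block system:
  [ Q   A^T ] [ x     ]   [-c ]
  [ A    0  ] [ lambda ] = [ b ]

Solving the linear system:
  x*      = (0, 1)
  lambda* = (-1.5)
  f(x*)   = 0.5

x* = (0, 1), lambda* = (-1.5)


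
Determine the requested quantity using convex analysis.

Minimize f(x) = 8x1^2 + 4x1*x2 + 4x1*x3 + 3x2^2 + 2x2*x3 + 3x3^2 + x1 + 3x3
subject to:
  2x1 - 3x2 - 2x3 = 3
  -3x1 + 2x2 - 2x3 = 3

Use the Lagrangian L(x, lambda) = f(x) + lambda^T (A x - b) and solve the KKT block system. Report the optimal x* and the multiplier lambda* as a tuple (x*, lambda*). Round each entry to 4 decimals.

Form the Lagrangian:
  L(x, lambda) = (1/2) x^T Q x + c^T x + lambda^T (A x - b)
Stationarity (grad_x L = 0): Q x + c + A^T lambda = 0.
Primal feasibility: A x = b.

This gives the KKT block system:
  [ Q   A^T ] [ x     ]   [-c ]
  [ A    0  ] [ lambda ] = [ b ]

Solving the linear system:
  x*      = (0.1961, 0.1961, -1.598)
  lambda* = (-1.3294, -1.3765)
  f(x*)   = 1.7598

x* = (0.1961, 0.1961, -1.598), lambda* = (-1.3294, -1.3765)


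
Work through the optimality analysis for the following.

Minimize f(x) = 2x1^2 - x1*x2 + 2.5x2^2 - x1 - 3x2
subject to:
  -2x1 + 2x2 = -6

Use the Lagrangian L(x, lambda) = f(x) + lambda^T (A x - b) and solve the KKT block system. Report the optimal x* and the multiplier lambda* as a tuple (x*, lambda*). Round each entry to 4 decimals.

Form the Lagrangian:
  L(x, lambda) = (1/2) x^T Q x + c^T x + lambda^T (A x - b)
Stationarity (grad_x L = 0): Q x + c + A^T lambda = 0.
Primal feasibility: A x = b.

This gives the KKT block system:
  [ Q   A^T ] [ x     ]   [-c ]
  [ A    0  ] [ lambda ] = [ b ]

Solving the linear system:
  x*      = (2.2857, -0.7143)
  lambda* = (4.4286)
  f(x*)   = 13.2143

x* = (2.2857, -0.7143), lambda* = (4.4286)


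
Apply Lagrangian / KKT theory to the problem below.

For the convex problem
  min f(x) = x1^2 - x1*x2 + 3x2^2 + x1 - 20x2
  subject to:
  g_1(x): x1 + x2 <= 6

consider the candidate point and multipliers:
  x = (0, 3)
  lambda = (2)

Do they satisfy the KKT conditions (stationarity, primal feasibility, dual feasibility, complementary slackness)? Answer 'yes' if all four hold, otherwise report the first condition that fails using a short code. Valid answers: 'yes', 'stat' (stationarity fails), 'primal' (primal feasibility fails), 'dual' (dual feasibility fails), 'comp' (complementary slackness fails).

Gradient of f: grad f(x) = Q x + c = (-2, -2)
Constraint values g_i(x) = a_i^T x - b_i:
  g_1((0, 3)) = -3
Stationarity residual: grad f(x) + sum_i lambda_i a_i = (0, 0)
  -> stationarity OK
Primal feasibility (all g_i <= 0): OK
Dual feasibility (all lambda_i >= 0): OK
Complementary slackness (lambda_i * g_i(x) = 0 for all i): FAILS

Verdict: the first failing condition is complementary_slackness -> comp.

comp


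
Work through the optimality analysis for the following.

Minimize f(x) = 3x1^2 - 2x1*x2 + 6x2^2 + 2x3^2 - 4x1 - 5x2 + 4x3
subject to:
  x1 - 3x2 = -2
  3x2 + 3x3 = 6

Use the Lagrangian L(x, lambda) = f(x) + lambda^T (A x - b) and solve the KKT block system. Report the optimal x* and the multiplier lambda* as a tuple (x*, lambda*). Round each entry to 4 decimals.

Form the Lagrangian:
  L(x, lambda) = (1/2) x^T Q x + c^T x + lambda^T (A x - b)
Stationarity (grad_x L = 0): Q x + c + A^T lambda = 0.
Primal feasibility: A x = b.

This gives the KKT block system:
  [ Q   A^T ] [ x     ]   [-c ]
  [ A    0  ] [ lambda ] = [ b ]

Solving the linear system:
  x*      = (1.1552, 1.0517, 0.9483)
  lambda* = (-0.8276, -2.5977)
  f(x*)   = 3.9224

x* = (1.1552, 1.0517, 0.9483), lambda* = (-0.8276, -2.5977)


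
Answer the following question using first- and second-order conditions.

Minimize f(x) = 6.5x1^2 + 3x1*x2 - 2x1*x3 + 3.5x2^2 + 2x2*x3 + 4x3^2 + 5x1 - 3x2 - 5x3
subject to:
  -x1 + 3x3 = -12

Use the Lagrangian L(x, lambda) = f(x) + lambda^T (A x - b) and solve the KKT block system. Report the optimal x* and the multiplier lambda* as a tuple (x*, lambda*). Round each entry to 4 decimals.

Form the Lagrangian:
  L(x, lambda) = (1/2) x^T Q x + c^T x + lambda^T (A x - b)
Stationarity (grad_x L = 0): Q x + c + A^T lambda = 0.
Primal feasibility: A x = b.

This gives the KKT block system:
  [ Q   A^T ] [ x     ]   [-c ]
  [ A    0  ] [ lambda ] = [ b ]

Solving the linear system:
  x*      = (-0.6045, 1.8881, -4.2015)
  lambda* = (11.209)
  f(x*)   = 73.4142

x* = (-0.6045, 1.8881, -4.2015), lambda* = (11.209)


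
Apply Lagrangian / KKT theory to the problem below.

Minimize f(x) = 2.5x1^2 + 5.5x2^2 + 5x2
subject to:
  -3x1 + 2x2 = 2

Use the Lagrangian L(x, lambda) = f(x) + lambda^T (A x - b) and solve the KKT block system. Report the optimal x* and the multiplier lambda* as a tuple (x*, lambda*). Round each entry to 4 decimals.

Form the Lagrangian:
  L(x, lambda) = (1/2) x^T Q x + c^T x + lambda^T (A x - b)
Stationarity (grad_x L = 0): Q x + c + A^T lambda = 0.
Primal feasibility: A x = b.

This gives the KKT block system:
  [ Q   A^T ] [ x     ]   [-c ]
  [ A    0  ] [ lambda ] = [ b ]

Solving the linear system:
  x*      = (-0.8067, -0.2101)
  lambda* = (-1.3445)
  f(x*)   = 0.8193

x* = (-0.8067, -0.2101), lambda* = (-1.3445)


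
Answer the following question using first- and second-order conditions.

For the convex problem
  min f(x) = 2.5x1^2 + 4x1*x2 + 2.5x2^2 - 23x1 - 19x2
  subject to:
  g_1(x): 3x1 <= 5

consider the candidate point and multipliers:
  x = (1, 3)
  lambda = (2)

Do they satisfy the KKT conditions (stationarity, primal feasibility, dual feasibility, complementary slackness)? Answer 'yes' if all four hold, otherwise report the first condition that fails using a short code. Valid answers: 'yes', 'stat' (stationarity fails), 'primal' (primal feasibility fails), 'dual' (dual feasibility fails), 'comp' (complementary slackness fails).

Gradient of f: grad f(x) = Q x + c = (-6, 0)
Constraint values g_i(x) = a_i^T x - b_i:
  g_1((1, 3)) = -2
Stationarity residual: grad f(x) + sum_i lambda_i a_i = (0, 0)
  -> stationarity OK
Primal feasibility (all g_i <= 0): OK
Dual feasibility (all lambda_i >= 0): OK
Complementary slackness (lambda_i * g_i(x) = 0 for all i): FAILS

Verdict: the first failing condition is complementary_slackness -> comp.

comp


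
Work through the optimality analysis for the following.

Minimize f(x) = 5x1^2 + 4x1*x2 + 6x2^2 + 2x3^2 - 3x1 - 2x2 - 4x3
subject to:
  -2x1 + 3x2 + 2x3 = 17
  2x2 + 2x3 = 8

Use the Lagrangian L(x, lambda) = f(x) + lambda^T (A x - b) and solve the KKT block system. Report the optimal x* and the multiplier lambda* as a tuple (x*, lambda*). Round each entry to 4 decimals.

Form the Lagrangian:
  L(x, lambda) = (1/2) x^T Q x + c^T x + lambda^T (A x - b)
Stationarity (grad_x L = 0): Q x + c + A^T lambda = 0.
Primal feasibility: A x = b.

This gives the KKT block system:
  [ Q   A^T ] [ x     ]   [-c ]
  [ A    0  ] [ lambda ] = [ b ]

Solving the linear system:
  x*      = (-3.2556, 2.4889, 1.5111)
  lambda* = (-12.8, 11.7778)
  f(x*)   = 61.0611

x* = (-3.2556, 2.4889, 1.5111), lambda* = (-12.8, 11.7778)


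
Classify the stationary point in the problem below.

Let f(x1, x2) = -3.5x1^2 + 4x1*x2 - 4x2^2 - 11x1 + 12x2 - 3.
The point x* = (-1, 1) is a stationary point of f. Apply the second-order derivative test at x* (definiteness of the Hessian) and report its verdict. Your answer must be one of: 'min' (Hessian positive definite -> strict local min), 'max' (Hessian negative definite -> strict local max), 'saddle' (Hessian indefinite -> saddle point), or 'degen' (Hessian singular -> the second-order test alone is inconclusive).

Compute the Hessian H = grad^2 f:
  H = [[-7, 4], [4, -8]]
Verify stationarity: grad f(x*) = H x* + g = (0, 0).
Eigenvalues of H: -11.5311, -3.4689.
Both eigenvalues < 0, so H is negative definite -> x* is a strict local max.

max


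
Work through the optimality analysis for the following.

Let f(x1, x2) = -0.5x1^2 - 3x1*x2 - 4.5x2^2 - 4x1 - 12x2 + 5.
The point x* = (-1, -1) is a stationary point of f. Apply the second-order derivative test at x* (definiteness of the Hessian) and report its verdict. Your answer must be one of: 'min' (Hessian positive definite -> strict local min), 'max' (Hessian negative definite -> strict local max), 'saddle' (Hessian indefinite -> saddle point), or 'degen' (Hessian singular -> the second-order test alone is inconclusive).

Compute the Hessian H = grad^2 f:
  H = [[-1, -3], [-3, -9]]
Verify stationarity: grad f(x*) = H x* + g = (0, 0).
Eigenvalues of H: -10, 0.
H has a zero eigenvalue (singular; negative semidefinite but not definite), so H is neither positive definite, negative definite, nor indefinite. The second-order test alone is inconclusive -> degen.
(Indeed, f is constant along the null direction of H through x*, so x* is not a strict local extremum.)

degen


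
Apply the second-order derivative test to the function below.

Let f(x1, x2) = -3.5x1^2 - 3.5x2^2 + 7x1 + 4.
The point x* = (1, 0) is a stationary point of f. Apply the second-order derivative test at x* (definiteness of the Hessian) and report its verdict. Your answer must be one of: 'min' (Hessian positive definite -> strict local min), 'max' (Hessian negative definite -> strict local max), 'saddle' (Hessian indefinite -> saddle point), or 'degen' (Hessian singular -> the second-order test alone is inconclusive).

Compute the Hessian H = grad^2 f:
  H = [[-7, 0], [0, -7]]
Verify stationarity: grad f(x*) = H x* + g = (0, 0).
Eigenvalues of H: -7, -7.
Both eigenvalues < 0, so H is negative definite -> x* is a strict local max.

max


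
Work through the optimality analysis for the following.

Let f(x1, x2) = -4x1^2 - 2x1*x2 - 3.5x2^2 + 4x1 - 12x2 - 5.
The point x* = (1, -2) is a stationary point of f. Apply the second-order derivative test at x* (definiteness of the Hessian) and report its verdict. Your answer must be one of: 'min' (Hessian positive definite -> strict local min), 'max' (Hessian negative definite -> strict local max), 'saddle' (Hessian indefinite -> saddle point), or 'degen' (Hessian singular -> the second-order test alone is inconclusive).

Compute the Hessian H = grad^2 f:
  H = [[-8, -2], [-2, -7]]
Verify stationarity: grad f(x*) = H x* + g = (0, 0).
Eigenvalues of H: -9.5616, -5.4384.
Both eigenvalues < 0, so H is negative definite -> x* is a strict local max.

max


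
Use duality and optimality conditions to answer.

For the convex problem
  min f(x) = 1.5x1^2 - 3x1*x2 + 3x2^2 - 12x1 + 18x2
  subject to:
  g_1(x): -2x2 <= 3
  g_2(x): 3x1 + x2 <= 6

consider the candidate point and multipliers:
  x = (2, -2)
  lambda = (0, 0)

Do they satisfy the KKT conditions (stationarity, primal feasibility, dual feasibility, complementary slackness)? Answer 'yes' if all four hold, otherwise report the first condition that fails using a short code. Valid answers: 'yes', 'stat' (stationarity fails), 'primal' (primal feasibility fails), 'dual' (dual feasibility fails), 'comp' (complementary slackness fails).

Gradient of f: grad f(x) = Q x + c = (0, 0)
Constraint values g_i(x) = a_i^T x - b_i:
  g_1((2, -2)) = 1
  g_2((2, -2)) = -2
Stationarity residual: grad f(x) + sum_i lambda_i a_i = (0, 0)
  -> stationarity OK
Primal feasibility (all g_i <= 0): FAILS
Dual feasibility (all lambda_i >= 0): OK
Complementary slackness (lambda_i * g_i(x) = 0 for all i): OK

Verdict: the first failing condition is primal_feasibility -> primal.

primal


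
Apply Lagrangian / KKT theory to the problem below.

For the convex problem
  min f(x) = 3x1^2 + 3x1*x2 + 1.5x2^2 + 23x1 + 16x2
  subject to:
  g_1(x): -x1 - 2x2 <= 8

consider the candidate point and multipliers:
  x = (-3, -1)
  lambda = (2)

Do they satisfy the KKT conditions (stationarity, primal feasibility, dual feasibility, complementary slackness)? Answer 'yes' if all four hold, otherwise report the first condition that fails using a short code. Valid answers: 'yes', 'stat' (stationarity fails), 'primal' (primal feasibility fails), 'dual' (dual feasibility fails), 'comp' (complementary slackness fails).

Gradient of f: grad f(x) = Q x + c = (2, 4)
Constraint values g_i(x) = a_i^T x - b_i:
  g_1((-3, -1)) = -3
Stationarity residual: grad f(x) + sum_i lambda_i a_i = (0, 0)
  -> stationarity OK
Primal feasibility (all g_i <= 0): OK
Dual feasibility (all lambda_i >= 0): OK
Complementary slackness (lambda_i * g_i(x) = 0 for all i): FAILS

Verdict: the first failing condition is complementary_slackness -> comp.

comp
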